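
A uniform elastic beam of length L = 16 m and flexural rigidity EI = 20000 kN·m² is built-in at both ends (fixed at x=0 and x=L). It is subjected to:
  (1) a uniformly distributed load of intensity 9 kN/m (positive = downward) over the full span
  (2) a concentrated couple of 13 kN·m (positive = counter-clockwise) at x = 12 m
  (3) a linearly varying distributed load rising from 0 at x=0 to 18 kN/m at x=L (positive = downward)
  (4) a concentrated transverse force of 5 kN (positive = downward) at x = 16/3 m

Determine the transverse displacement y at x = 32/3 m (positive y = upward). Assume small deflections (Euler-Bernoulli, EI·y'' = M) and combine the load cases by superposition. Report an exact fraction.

Load 1 — uniform load w=9 kN/m over full span:
  y_1 = -wx²(L-x)²/(24EI) = -9·(32/3)²·(16-(32/3))²/(24·20000) = -1024/16875 m
Load 2 — applied couple M₀=13 kN·m at a=12 m (b=L-a=4):
  y_2 = (R_Ax³/6 - M_Ax²/2)/EI  [x≤a] with R_A=117/128, M_A=65/16 = ((117/128)·(32/3)³/6 - (65/16)·(32/3)²/2)/20000 = -13/5625 m
Load 3 — triangular load w₀=18 kN/m (0→w₀ over full span):
  y_3 = -w₀x²(L-x)²(x+2L)/(120LEI) = -18·(32/3)²·(16-(32/3))²·((32/3)+2·16)/(120·16·20000) = -16384/253125 m
Load 4 — point force P=5 kN at a=16/3 m (b=L-a=32/3):
  y_4 = -Pa²(L-x)²(3bL-(3b+a)(L-x))/(6L³EI)  [x>a] = -5·(16/3)²·(16-(32/3))²·(3·(32/3)·16-(3·(32/3)+(16/3))·(16-(32/3)))/(6·16³·20000) = -704/273375 m
Superposition: y = Σ y_i = -890483/6834375 m ≈ -0.130295 m

y(32/3) = -890483/6834375 m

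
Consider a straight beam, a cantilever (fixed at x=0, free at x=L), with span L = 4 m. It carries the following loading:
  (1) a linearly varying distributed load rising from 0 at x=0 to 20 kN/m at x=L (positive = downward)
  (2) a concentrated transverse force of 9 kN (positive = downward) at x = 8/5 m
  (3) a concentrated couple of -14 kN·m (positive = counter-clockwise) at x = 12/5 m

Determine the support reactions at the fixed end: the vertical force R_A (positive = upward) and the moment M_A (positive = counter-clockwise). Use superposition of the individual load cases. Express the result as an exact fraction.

R_A = 49 kN, M_A = 2026/15 kN·m

Load 1 — triangular load w₀=20 kN/m (0→w₀ over full span):
  R_A = w₀L/2 = 20·4/2 = 40 kN
  M_A = w₀L²/3 = 20·4²/3 = 320/3 kN·m
Load 2 — point force P=9 kN at a=8/5 m (b=L-a=12/5):
  R_A = P = 9 kN
  M_A = Pa = 9·(8/5) = 72/5 kN·m
Load 3 — applied couple M₀=-14 kN·m at a=12/5 m (b=L-a=8/5):
  R_A = 0 kN
  M_A = -M₀ = -(-14) = 14 kN·m
Superposition: R_A = 49 kN, M_A = 2026/15 kN·m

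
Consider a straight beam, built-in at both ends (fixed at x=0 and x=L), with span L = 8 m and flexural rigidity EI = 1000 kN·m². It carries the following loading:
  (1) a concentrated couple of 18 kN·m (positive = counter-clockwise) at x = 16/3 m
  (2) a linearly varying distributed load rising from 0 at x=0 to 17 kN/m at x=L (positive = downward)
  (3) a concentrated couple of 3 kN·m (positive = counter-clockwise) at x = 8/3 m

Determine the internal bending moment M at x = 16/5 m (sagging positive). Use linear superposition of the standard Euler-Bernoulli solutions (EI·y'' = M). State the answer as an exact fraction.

Load 1 — applied couple M₀=18 kN·m at a=16/3 m (b=L-a=8/3):
  M_1 = R_Ax - M_A  [x≤a] with R_A=3, M_A=6 = 3·(16/5) - 6 = 18/5 kN·m
Load 2 — triangular load w₀=17 kN/m (0→w₀ over full span):
  M_2 = 3w₀Lx/20 - w₀L²/30 - w₀x³/(6L) = 3·17·8·(16/5)/20 - 17·8²/30 - 17·(16/5)³/(6·8) = 2176/125 kN·m
Load 3 — applied couple M₀=3 kN·m at a=8/3 m (b=L-a=16/3):
  M_3 = R_Ax - M_A - M₀  [x>a] with R_A=1/2, M_A=0 = (1/2)·(16/5) - 0 - 3 = -7/5 kN·m
Superposition: M = Σ M_i = 2451/125 kN·m ≈ 19.608000 kN·m

M(16/5) = 2451/125 kN·m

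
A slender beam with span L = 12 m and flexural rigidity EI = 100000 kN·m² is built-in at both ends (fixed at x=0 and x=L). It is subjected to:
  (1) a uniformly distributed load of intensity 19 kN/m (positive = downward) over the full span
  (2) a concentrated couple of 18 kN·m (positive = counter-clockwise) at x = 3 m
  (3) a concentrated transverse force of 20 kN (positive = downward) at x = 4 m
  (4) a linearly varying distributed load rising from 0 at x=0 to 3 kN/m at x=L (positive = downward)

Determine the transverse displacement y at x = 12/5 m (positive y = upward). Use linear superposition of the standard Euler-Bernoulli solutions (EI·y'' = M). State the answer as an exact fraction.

Load 1 — uniform load w=19 kN/m over full span:
  y_1 = -wx²(L-x)²/(24EI) = -19·(12/5)²·(12-(12/5))²/(24·100000) = -8208/1953125 m
Load 2 — applied couple M₀=18 kN·m at a=3 m (b=L-a=9):
  y_2 = (R_Ax³/6 - M_Ax²/2)/EI  [x≤a] with R_A=27/16, M_A=-27/8 = ((27/16)·(12/5)³/6 - (-27/8)·(12/5)²/2)/100000 = 1701/12500000 m
Load 3 — point force P=20 kN at a=4 m (b=L-a=8):
  y_3 = -Pb²x²(3aL-(3a+b)x)/(6L³EI)  [x≤a] = -20·8²·(12/5)²·(3·4·12-(3·4+8)·(12/5))/(6·12³·100000) = -32/46875 m
Load 4 — triangular load w₀=3 kN/m (0→w₀ over full span):
  y_4 = -w₀x²(L-x)²(x+2L)/(120LEI) = -3·(12/5)²·(12-(12/5))²·((12/5)+2·12)/(120·12·100000) = -14256/48828125 m
Superposition: y = Σ y_i = -23629901/4687500000 m ≈ -0.005041 m

y(12/5) = -23629901/4687500000 m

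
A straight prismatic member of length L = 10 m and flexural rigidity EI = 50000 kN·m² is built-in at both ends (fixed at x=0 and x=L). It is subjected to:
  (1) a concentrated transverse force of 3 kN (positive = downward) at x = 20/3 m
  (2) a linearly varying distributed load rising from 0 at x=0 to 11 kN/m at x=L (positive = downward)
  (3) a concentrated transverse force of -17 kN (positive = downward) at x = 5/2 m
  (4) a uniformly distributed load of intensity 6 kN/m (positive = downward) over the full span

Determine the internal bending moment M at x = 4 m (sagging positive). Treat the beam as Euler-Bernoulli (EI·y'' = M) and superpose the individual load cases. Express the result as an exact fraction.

Load 1 — point force P=3 kN at a=20/3 m (b=L-a=10/3):
  M_1 = Pb²(3a+b)x/L³ - Pab²/L²  [x≤a] = 3·(10/3)²·(3·(20/3)+(10/3))·4/10³ - 3·(20/3)·(10/3)²/10² = 8/9 kN·m
Load 2 — triangular load w₀=11 kN/m (0→w₀ over full span):
  M_2 = 3w₀Lx/20 - w₀L²/30 - w₀x³/(6L) = 3·11·10·4/20 - 11·10²/30 - 11·4³/(6·10) = 88/5 kN·m
Load 3 — point force P=-17 kN at a=5/2 m (b=L-a=15/2):
  M_3 = Pa²(a+3b)(L-x)/L³ - Pa²b/L²  [x>a] = (-17)·(5/2)²·((5/2)+3·(15/2))·(10-4)/10³ - (-17)·(5/2)²·(15/2)/10² = -255/32 kN·m
Load 4 — uniform load w=6 kN/m over full span:
  M_4 = wLx/2 - wL²/12 - wx²/2 = 6·10·4/2 - 6·10²/12 - 6·4²/2 = 22 kN·m
Superposition: M = Σ M_i = 46829/1440 kN·m ≈ 32.520139 kN·m

M(4) = 46829/1440 kN·m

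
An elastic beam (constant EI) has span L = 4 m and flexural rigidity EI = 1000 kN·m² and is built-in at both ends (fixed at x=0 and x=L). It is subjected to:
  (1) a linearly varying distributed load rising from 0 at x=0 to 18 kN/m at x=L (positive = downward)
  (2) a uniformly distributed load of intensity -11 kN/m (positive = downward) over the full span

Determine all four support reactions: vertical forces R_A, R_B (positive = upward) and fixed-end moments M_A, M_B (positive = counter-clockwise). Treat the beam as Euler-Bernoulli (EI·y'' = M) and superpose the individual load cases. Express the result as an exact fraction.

R_A = -56/5 kN, M_A = -76/15 kN·m, R_B = 16/5 kN, M_B = 4/15 kN·m

Load 1 — triangular load w₀=18 kN/m (0→w₀ over full span):
  R_A = 3w₀L/20 = 3·18·4/20 = 54/5 kN
  M_A = w₀L²/30 = 18·4²/30 = 48/5 kN·m
  R_B = 7w₀L/20 = 7·18·4/20 = 126/5 kN
  M_B = -w₀L²/20 = -18·4²/20 = -72/5 kN·m
Load 2 — uniform load w=-11 kN/m over full span:
  R_A = wL/2 = (-11)·4/2 = -22 kN
  M_A = wL²/12 = (-11)·4²/12 = -44/3 kN·m
  R_B = wL/2 = (-11)·4/2 = -22 kN
  M_B = -wL²/12 = -(-11)·4²/12 = 44/3 kN·m
Superposition: R_A = -56/5 kN, M_A = -76/15 kN·m, R_B = 16/5 kN, M_B = 4/15 kN·m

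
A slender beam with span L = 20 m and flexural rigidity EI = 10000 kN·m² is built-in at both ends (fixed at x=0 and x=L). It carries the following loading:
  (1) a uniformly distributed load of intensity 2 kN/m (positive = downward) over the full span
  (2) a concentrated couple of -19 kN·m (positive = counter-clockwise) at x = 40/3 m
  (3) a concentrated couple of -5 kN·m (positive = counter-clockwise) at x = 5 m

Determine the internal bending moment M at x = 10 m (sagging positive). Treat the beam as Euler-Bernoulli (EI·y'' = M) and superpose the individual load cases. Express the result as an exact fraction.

Load 1 — uniform load w=2 kN/m over full span:
  M_1 = wLx/2 - wL²/12 - wx²/2 = 2·20·10/2 - 2·20²/12 - 2·10²/2 = 100/3 kN·m
Load 2 — applied couple M₀=-19 kN·m at a=40/3 m (b=L-a=20/3):
  M_2 = R_Ax - M_A  [x≤a] with R_A=-19/15, M_A=-19/3 = (-19/15)·10 - (-19/3) = -19/3 kN·m
Load 3 — applied couple M₀=-5 kN·m at a=5 m (b=L-a=15):
  M_3 = R_Ax - M_A - M₀  [x>a] with R_A=-9/32, M_A=15/16 = (-9/32)·10 - (15/16) - (-5) = 5/4 kN·m
Superposition: M = Σ M_i = 113/4 kN·m ≈ 28.250000 kN·m

M(10) = 113/4 kN·m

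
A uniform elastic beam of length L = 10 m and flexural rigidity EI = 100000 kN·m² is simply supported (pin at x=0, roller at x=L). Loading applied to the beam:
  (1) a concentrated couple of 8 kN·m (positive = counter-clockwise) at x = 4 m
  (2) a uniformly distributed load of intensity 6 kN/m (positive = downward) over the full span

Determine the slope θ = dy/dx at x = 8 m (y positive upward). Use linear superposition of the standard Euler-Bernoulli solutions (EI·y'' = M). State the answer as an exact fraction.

Load 1 — applied couple M₀=8 kN·m at a=4 m (b=L-a=6):
  θ_1 = (M₀x²/(2L)-M₀(x-a)+C₁)/EI  [x>a] with C₁=M₀(3b²-L²)/(6L)=16/15 = (8·8²/(2·10)-8·(8-4)+(16/15))/100000 = -1/18750 rad
Load 2 — uniform load w=6 kN/m over full span:
  θ_2 = -w(L³-6Lx²+4x³)/(24EI) = -6·(10³-6·10·8²+4·8³)/(24·100000) = 99/50000 rad
Superposition: θ = Σ θ_i = 289/150000 rad ≈ 0.001927 rad

θ(8) = 289/150000 rad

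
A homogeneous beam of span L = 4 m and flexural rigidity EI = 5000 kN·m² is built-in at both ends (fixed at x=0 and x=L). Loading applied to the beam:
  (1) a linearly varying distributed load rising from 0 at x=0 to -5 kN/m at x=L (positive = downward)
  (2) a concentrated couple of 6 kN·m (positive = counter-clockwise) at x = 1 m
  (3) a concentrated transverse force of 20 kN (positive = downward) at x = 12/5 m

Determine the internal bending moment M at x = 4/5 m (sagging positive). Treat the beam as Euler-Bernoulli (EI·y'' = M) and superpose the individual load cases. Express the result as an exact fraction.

Load 1 — triangular load w₀=-5 kN/m (0→w₀ over full span):
  M_1 = 3w₀Lx/20 - w₀L²/30 - w₀x³/(6L) = 3·(-5)·4·(4/5)/20 - (-5)·4²/30 - (-5)·(4/5)³/(6·4) = 28/75 kN·m
Load 2 — applied couple M₀=6 kN·m at a=1 m (b=L-a=3):
  M_2 = R_Ax - M_A  [x≤a] with R_A=27/16, M_A=-9/8 = (27/16)·(4/5) - (-9/8) = 99/40 kN·m
Load 3 — point force P=20 kN at a=12/5 m (b=L-a=8/5):
  M_3 = Pb²(3a+b)x/L³ - Pab²/L²  [x≤a] = 20·(8/5)²·(3·(12/5)+(8/5))·(4/5)/4³ - 20·(12/5)·(8/5)²/4² = -256/125 kN·m
Superposition: M = Σ M_i = 2401/3000 kN·m ≈ 0.800333 kN·m

M(4/5) = 2401/3000 kN·m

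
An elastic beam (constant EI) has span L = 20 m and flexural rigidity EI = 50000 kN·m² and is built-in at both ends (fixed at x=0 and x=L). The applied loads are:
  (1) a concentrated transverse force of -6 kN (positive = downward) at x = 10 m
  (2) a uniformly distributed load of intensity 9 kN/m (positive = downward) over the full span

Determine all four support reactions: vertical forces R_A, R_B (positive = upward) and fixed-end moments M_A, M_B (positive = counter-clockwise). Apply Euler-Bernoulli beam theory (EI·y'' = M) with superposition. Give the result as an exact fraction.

Load 1 — point force P=-6 kN at a=10 m (b=L-a=10):
  R_A = Pb²(3a+b)/L³ = (-6)·10²·(3·10+10)/20³ = -3 kN
  M_A = Pab²/L² = (-6)·10·10²/20² = -15 kN·m
  R_B = Pa²(a+3b)/L³ = (-6)·10²·(10+3·10)/20³ = -3 kN
  M_B = -Pa²b/L² = -(-6)·10²·10/20² = 15 kN·m
Load 2 — uniform load w=9 kN/m over full span:
  R_A = wL/2 = 9·20/2 = 90 kN
  M_A = wL²/12 = 9·20²/12 = 300 kN·m
  R_B = wL/2 = 9·20/2 = 90 kN
  M_B = -wL²/12 = -9·20²/12 = -300 kN·m
Superposition: R_A = 87 kN, M_A = 285 kN·m, R_B = 87 kN, M_B = -285 kN·m

R_A = 87 kN, M_A = 285 kN·m, R_B = 87 kN, M_B = -285 kN·m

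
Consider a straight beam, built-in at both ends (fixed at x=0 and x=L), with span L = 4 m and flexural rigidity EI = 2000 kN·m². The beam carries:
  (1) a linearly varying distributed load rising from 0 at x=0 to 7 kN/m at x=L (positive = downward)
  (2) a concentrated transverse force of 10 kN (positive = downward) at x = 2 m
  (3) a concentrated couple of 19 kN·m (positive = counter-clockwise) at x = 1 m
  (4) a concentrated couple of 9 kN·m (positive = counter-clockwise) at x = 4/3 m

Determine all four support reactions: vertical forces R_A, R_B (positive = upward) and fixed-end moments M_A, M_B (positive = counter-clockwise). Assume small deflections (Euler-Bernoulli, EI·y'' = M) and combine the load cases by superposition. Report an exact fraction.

Load 1 — triangular load w₀=7 kN/m (0→w₀ over full span):
  R_A = 3w₀L/20 = 3·7·4/20 = 21/5 kN
  M_A = w₀L²/30 = 7·4²/30 = 56/15 kN·m
  R_B = 7w₀L/20 = 7·7·4/20 = 49/5 kN
  M_B = -w₀L²/20 = -7·4²/20 = -28/5 kN·m
Load 2 — point force P=10 kN at a=2 m (b=L-a=2):
  R_A = Pb²(3a+b)/L³ = 10·2²·(3·2+2)/4³ = 5 kN
  M_A = Pab²/L² = 10·2·2²/4² = 5 kN·m
  R_B = Pa²(a+3b)/L³ = 10·2²·(2+3·2)/4³ = 5 kN
  M_B = -Pa²b/L² = -10·2²·2/4² = -5 kN·m
Load 3 — applied couple M₀=19 kN·m at a=1 m (b=L-a=3):
  R_A = 6M₀ab/L³ = 6·19·1·3/4³ = 171/32 kN
  M_A = M₀b(2a-b)/L² = 19·3·(2·1-3)/4² = -57/16 kN·m
  R_B = -6M₀ab/L³ = -6·19·1·3/4³ = -171/32 kN
  M_B = M₀a(2b-a)/L² = 19·1·(2·3-1)/4² = 95/16 kN·m
Load 4 — applied couple M₀=9 kN·m at a=4/3 m (b=L-a=8/3):
  R_A = 6M₀ab/L³ = 6·9·(4/3)·(8/3)/4³ = 3 kN
  M_A = M₀b(2a-b)/L² = 9·(8/3)·(2·(4/3)-(8/3))/4² = 0 kN·m
  R_B = -6M₀ab/L³ = -6·9·(4/3)·(8/3)/4³ = -3 kN
  M_B = M₀a(2b-a)/L² = 9·(4/3)·(2·(8/3)-(4/3))/4² = 3 kN·m
Superposition: R_A = 2807/160 kN, M_A = 1241/240 kN·m, R_B = 1033/160 kN, M_B = -133/80 kN·m

R_A = 2807/160 kN, M_A = 1241/240 kN·m, R_B = 1033/160 kN, M_B = -133/80 kN·m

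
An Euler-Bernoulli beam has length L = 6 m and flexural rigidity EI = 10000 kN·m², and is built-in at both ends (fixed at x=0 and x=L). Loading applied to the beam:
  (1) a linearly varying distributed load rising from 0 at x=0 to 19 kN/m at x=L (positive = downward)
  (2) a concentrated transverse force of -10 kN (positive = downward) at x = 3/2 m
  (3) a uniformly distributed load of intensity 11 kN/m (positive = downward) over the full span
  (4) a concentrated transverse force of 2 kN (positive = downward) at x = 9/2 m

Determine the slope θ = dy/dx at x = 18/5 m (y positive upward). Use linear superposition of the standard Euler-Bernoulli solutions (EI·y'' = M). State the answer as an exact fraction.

Load 1 — triangular load w₀=19 kN/m (0→w₀ over full span):
  θ_1 = -w₀(2x(L-x)(L-2x)(x+2L)+x²(L-x)²)/(120LEI) = -19·(2·(18/5)·(6-(18/5))·(6-2·(18/5))·((18/5)+2·6)+(18/5)²·(6-(18/5))²)/(120·6·10000) = 513/781250 rad
Load 2 — point force P=-10 kN at a=3/2 m (b=L-a=9/2):
  θ_2 = Pa²(L-x)(2bL-(3b+a)(L-x))/(2L³EI)  [x>a] = (-10)·(3/2)²·(6-(18/5))·(2·(9/2)·6-(3·(9/2)+(3/2))·(6-(18/5)))/(2·6³·10000) = -9/40000 rad
Load 3 — uniform load w=11 kN/m over full span:
  θ_3 = -wx(L-x)(L-2x)/(12EI) = -11·(18/5)·(6-(18/5))·(6-2·(18/5))/(12·10000) = 297/312500 rad
Load 4 — point force P=2 kN at a=9/2 m (b=L-a=3/2):
  θ_4 = -Pb²x(2aL-(3a+b)x)/(2L³EI)  [x≤a] = -2·(3/2)²·(18/5)·(2·(9/2)·6-(3·(9/2)+(3/2))·(18/5))/(2·6³·10000) = 0 rad
Superposition: θ = Σ θ_i = 34551/25000000 rad ≈ 0.001382 rad

θ(18/5) = 34551/25000000 rad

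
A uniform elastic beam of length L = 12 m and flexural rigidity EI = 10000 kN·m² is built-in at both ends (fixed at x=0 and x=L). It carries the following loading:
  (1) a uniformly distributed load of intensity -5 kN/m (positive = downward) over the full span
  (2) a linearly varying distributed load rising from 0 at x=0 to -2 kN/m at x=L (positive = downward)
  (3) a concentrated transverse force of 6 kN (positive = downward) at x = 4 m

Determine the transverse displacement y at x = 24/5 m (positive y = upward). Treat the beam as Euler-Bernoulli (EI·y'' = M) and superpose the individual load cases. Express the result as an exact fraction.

Load 1 — uniform load w=-5 kN/m over full span:
  y_1 = -wx²(L-x)²/(24EI) = -(-5)·(24/5)²·(12-(24/5))²/(24·10000) = 1944/78125 m
Load 2 — triangular load w₀=-2 kN/m (0→w₀ over full span):
  y_2 = -w₀x²(L-x)²(x+2L)/(120LEI) = -(-2)·(24/5)²·(12-(24/5))²·((24/5)+2·12)/(120·12·10000) = 46656/9765625 m
Load 3 — point force P=6 kN at a=4 m (b=L-a=8):
  y_3 = -Pa²(L-x)²(3bL-(3b+a)(L-x))/(6L³EI)  [x>a] = -6·4²·(12-(24/5))²·(3·8·12-(3·8+4)·(12-(24/5)))/(6·12³·10000) = -324/78125 m
Superposition: y = Σ y_i = 249156/9765625 m ≈ 0.025514 m

y(24/5) = 249156/9765625 m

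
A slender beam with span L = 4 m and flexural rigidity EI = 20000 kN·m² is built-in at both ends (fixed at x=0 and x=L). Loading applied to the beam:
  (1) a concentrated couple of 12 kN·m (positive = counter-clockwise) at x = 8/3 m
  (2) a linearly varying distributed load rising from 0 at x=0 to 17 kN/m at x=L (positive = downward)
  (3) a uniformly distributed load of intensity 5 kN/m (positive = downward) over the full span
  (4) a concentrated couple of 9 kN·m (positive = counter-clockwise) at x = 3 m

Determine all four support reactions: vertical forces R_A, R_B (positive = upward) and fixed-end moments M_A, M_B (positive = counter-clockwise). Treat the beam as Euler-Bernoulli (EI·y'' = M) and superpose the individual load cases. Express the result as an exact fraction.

Load 1 — applied couple M₀=12 kN·m at a=8/3 m (b=L-a=4/3):
  R_A = 6M₀ab/L³ = 6·12·(8/3)·(4/3)/4³ = 4 kN
  M_A = M₀b(2a-b)/L² = 12·(4/3)·(2·(8/3)-(4/3))/4² = 4 kN·m
  R_B = -6M₀ab/L³ = -6·12·(8/3)·(4/3)/4³ = -4 kN
  M_B = M₀a(2b-a)/L² = 12·(8/3)·(2·(4/3)-(8/3))/4² = 0 kN·m
Load 2 — triangular load w₀=17 kN/m (0→w₀ over full span):
  R_A = 3w₀L/20 = 3·17·4/20 = 51/5 kN
  M_A = w₀L²/30 = 17·4²/30 = 136/15 kN·m
  R_B = 7w₀L/20 = 7·17·4/20 = 119/5 kN
  M_B = -w₀L²/20 = -17·4²/20 = -68/5 kN·m
Load 3 — uniform load w=5 kN/m over full span:
  R_A = wL/2 = 5·4/2 = 10 kN
  M_A = wL²/12 = 5·4²/12 = 20/3 kN·m
  R_B = wL/2 = 5·4/2 = 10 kN
  M_B = -wL²/12 = -5·4²/12 = -20/3 kN·m
Load 4 — applied couple M₀=9 kN·m at a=3 m (b=L-a=1):
  R_A = 6M₀ab/L³ = 6·9·3·1/4³ = 81/32 kN
  M_A = M₀b(2a-b)/L² = 9·1·(2·3-1)/4² = 45/16 kN·m
  R_B = -6M₀ab/L³ = -6·9·3·1/4³ = -81/32 kN
  M_B = M₀a(2b-a)/L² = 9·3·(2·1-3)/4² = -27/16 kN·m
Superposition: R_A = 4277/160 kN, M_A = 5411/240 kN·m, R_B = 4363/160 kN, M_B = -5269/240 kN·m

R_A = 4277/160 kN, M_A = 5411/240 kN·m, R_B = 4363/160 kN, M_B = -5269/240 kN·m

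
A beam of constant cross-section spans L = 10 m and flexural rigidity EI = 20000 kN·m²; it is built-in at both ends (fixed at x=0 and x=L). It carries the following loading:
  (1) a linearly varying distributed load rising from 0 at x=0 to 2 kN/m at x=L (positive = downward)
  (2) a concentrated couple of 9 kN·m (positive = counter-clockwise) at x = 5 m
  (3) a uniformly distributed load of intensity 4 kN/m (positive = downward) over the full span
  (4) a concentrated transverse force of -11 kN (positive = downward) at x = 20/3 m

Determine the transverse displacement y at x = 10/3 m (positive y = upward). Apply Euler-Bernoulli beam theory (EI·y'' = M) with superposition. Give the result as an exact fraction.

y(10/3) = -13649/3499200 m

Load 1 — triangular load w₀=2 kN/m (0→w₀ over full span):
  y_1 = -w₀x²(L-x)²(x+2L)/(120LEI) = -2·(10/3)²·(10-(10/3))²·((10/3)+2·10)/(120·10·20000) = -7/7290 m
Load 2 — applied couple M₀=9 kN·m at a=5 m (b=L-a=5):
  y_2 = (R_Ax³/6 - M_Ax²/2)/EI  [x≤a] with R_A=27/20, M_A=9/4 = ((27/20)·(10/3)³/6 - (9/4)·(10/3)²/2)/20000 = -1/4800 m
Load 3 — uniform load w=4 kN/m over full span:
  y_3 = -wx²(L-x)²/(24EI) = -4·(10/3)²·(10-(10/3))²/(24·20000) = -1/243 m
Load 4 — point force P=-11 kN at a=20/3 m (b=L-a=10/3):
  y_4 = -Pb²x²(3aL-(3a+b)x)/(6L³EI)  [x≤a] = -(-11)·(10/3)²·(10/3)²·(3·(20/3)·10-(3·(20/3)+(10/3))·(10/3))/(6·10³·20000) = 121/87480 m
Superposition: y = Σ y_i = -13649/3499200 m ≈ -0.003901 m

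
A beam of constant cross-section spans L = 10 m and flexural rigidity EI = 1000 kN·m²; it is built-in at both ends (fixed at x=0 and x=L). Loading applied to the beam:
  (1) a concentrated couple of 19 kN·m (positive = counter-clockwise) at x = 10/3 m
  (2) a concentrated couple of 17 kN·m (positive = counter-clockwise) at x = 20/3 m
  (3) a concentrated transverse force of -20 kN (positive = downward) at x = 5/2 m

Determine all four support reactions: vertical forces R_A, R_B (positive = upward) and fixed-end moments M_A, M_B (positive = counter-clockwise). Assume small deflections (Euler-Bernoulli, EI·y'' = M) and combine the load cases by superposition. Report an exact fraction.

R_A = -483/40 kN, M_A = -539/24 kN·m, R_B = -317/40 kN, M_B = 377/24 kN·m

Load 1 — applied couple M₀=19 kN·m at a=10/3 m (b=L-a=20/3):
  R_A = 6M₀ab/L³ = 6·19·(10/3)·(20/3)/10³ = 38/15 kN
  M_A = M₀b(2a-b)/L² = 19·(20/3)·(2·(10/3)-(20/3))/10² = 0 kN·m
  R_B = -6M₀ab/L³ = -6·19·(10/3)·(20/3)/10³ = -38/15 kN
  M_B = M₀a(2b-a)/L² = 19·(10/3)·(2·(20/3)-(10/3))/10² = 19/3 kN·m
Load 2 — applied couple M₀=17 kN·m at a=20/3 m (b=L-a=10/3):
  R_A = 6M₀ab/L³ = 6·17·(20/3)·(10/3)/10³ = 34/15 kN
  M_A = M₀b(2a-b)/L² = 17·(10/3)·(2·(20/3)-(10/3))/10² = 17/3 kN·m
  R_B = -6M₀ab/L³ = -6·17·(20/3)·(10/3)/10³ = -34/15 kN
  M_B = M₀a(2b-a)/L² = 17·(20/3)·(2·(10/3)-(20/3))/10² = 0 kN·m
Load 3 — point force P=-20 kN at a=5/2 m (b=L-a=15/2):
  R_A = Pb²(3a+b)/L³ = (-20)·(15/2)²·(3·(5/2)+(15/2))/10³ = -135/8 kN
  M_A = Pab²/L² = (-20)·(5/2)·(15/2)²/10² = -225/8 kN·m
  R_B = Pa²(a+3b)/L³ = (-20)·(5/2)²·((5/2)+3·(15/2))/10³ = -25/8 kN
  M_B = -Pa²b/L² = -(-20)·(5/2)²·(15/2)/10² = 75/8 kN·m
Superposition: R_A = -483/40 kN, M_A = -539/24 kN·m, R_B = -317/40 kN, M_B = 377/24 kN·m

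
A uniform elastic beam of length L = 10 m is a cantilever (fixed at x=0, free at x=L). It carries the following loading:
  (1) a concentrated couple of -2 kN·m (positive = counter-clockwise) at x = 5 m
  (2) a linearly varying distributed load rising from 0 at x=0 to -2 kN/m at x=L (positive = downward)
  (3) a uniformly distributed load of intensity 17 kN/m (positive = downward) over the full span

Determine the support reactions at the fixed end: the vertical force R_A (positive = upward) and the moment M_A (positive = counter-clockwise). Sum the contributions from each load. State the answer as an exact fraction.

R_A = 160 kN, M_A = 2356/3 kN·m

Load 1 — applied couple M₀=-2 kN·m at a=5 m (b=L-a=5):
  R_A = 0 kN
  M_A = -M₀ = -(-2) = 2 kN·m
Load 2 — triangular load w₀=-2 kN/m (0→w₀ over full span):
  R_A = w₀L/2 = (-2)·10/2 = -10 kN
  M_A = w₀L²/3 = (-2)·10²/3 = -200/3 kN·m
Load 3 — uniform load w=17 kN/m over full span:
  R_A = wL = 17·10 = 170 kN
  M_A = wL²/2 = 17·10²/2 = 850 kN·m
Superposition: R_A = 160 kN, M_A = 2356/3 kN·m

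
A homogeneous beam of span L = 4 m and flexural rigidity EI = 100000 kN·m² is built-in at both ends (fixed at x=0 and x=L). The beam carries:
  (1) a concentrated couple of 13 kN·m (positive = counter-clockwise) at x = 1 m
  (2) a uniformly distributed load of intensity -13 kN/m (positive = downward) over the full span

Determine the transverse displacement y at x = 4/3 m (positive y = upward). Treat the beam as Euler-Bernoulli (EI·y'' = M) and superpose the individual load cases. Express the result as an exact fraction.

Load 1 — applied couple M₀=13 kN·m at a=1 m (b=L-a=3):
  y_1 = (R_Ax³/6 - M_Ax²/2 - M₀(x-a)²/2)/EI  [x>a] with R_A=117/32, M_A=-39/16 = ((117/32)·(4/3)³/6 - (-39/16)·(4/3)²/2 - 13·((4/3)-1)²/2)/100000 = 13/450000 m
Load 2 — uniform load w=-13 kN/m over full span:
  y_2 = -wx²(L-x)²/(24EI) = -(-13)·(4/3)²·(4-(4/3))²/(24·100000) = 52/759375 m
Superposition: y = Σ y_i = 1183/12150000 m ≈ 0.000097 m

y(4/3) = 1183/12150000 m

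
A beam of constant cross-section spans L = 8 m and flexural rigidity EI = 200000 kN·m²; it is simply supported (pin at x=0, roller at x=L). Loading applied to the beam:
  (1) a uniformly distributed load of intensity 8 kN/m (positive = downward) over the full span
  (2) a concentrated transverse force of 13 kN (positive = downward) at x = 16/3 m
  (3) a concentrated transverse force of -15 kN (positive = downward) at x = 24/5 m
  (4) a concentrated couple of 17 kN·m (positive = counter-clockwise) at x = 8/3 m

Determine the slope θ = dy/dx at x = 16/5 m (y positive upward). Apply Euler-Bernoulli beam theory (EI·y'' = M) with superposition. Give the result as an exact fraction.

θ(16/5) = -93677/506250000 rad

Load 1 — uniform load w=8 kN/m over full span:
  θ_1 = -w(L³-6Lx²+4x³)/(24EI) = -8·(8³-6·8·(16/5)²+4·(16/5)³)/(24·200000) = -296/1171875 rad
Load 2 — point force P=13 kN at a=16/3 m (b=L-a=8/3):
  θ_2 = -Pb(L²-b²-3x²)/(6LEI)  [x≤a] = -13·(8/3)·(8²-(8/3)²-3·(16/5)²)/(6·8·200000) = -598/6328125 rad
Load 3 — point force P=-15 kN at a=24/5 m (b=L-a=16/5):
  θ_3 = -Pb(L²-b²-3x²)/(6LEI)  [x≤a] = -(-15)·(16/5)·(8²-(16/5)²-3·(16/5)²)/(6·8·200000) = 9/78125 rad
Load 4 — applied couple M₀=17 kN·m at a=8/3 m (b=L-a=16/3):
  θ_4 = (M₀x²/(2L)-M₀(x-a)+C₁)/EI  [x>a] with C₁=M₀(3b²-L²)/(6L)=68/9 = (17·(16/5)²/(2·8)-17·((16/5)-(8/3))+(68/9))/200000 = 527/11250000 rad
Superposition: θ = Σ θ_i = -93677/506250000 rad ≈ -0.000185 rad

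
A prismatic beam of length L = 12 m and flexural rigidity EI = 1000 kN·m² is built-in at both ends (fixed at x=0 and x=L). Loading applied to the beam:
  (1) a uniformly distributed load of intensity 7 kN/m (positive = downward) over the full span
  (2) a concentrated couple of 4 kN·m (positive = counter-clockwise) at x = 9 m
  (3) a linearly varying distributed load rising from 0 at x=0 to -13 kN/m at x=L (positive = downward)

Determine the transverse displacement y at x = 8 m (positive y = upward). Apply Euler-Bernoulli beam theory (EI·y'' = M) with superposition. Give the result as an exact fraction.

y(8) = -61/5625 m

Load 1 — uniform load w=7 kN/m over full span:
  y_1 = -wx²(L-x)²/(24EI) = -7·8²·(12-8)²/(24·1000) = -112/375 m
Load 2 — applied couple M₀=4 kN·m at a=9 m (b=L-a=3):
  y_2 = (R_Ax³/6 - M_Ax²/2)/EI  [x≤a] with R_A=3/8, M_A=5/4 = ((3/8)·8³/6 - (5/4)·8²/2)/1000 = -1/125 m
Load 3 — triangular load w₀=-13 kN/m (0→w₀ over full span):
  y_3 = -w₀x²(L-x)²(x+2L)/(120LEI) = -(-13)·8²·(12-8)²·(8+2·12)/(120·12·1000) = 1664/5625 m
Superposition: y = Σ y_i = -61/5625 m ≈ -0.010844 m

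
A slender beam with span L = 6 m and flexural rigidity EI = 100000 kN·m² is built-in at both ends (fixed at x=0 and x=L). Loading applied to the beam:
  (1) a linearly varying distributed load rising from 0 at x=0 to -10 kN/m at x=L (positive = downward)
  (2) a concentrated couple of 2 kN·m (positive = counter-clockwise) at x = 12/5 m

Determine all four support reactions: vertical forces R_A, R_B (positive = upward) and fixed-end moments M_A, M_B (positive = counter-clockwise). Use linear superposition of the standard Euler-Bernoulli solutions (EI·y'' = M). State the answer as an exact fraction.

R_A = -213/25 kN, M_A = -294/25 kN·m, R_B = -537/25 kN, M_B = 466/25 kN·m

Load 1 — triangular load w₀=-10 kN/m (0→w₀ over full span):
  R_A = 3w₀L/20 = 3·(-10)·6/20 = -9 kN
  M_A = w₀L²/30 = (-10)·6²/30 = -12 kN·m
  R_B = 7w₀L/20 = 7·(-10)·6/20 = -21 kN
  M_B = -w₀L²/20 = -(-10)·6²/20 = 18 kN·m
Load 2 — applied couple M₀=2 kN·m at a=12/5 m (b=L-a=18/5):
  R_A = 6M₀ab/L³ = 6·2·(12/5)·(18/5)/6³ = 12/25 kN
  M_A = M₀b(2a-b)/L² = 2·(18/5)·(2·(12/5)-(18/5))/6² = 6/25 kN·m
  R_B = -6M₀ab/L³ = -6·2·(12/5)·(18/5)/6³ = -12/25 kN
  M_B = M₀a(2b-a)/L² = 2·(12/5)·(2·(18/5)-(12/5))/6² = 16/25 kN·m
Superposition: R_A = -213/25 kN, M_A = -294/25 kN·m, R_B = -537/25 kN, M_B = 466/25 kN·m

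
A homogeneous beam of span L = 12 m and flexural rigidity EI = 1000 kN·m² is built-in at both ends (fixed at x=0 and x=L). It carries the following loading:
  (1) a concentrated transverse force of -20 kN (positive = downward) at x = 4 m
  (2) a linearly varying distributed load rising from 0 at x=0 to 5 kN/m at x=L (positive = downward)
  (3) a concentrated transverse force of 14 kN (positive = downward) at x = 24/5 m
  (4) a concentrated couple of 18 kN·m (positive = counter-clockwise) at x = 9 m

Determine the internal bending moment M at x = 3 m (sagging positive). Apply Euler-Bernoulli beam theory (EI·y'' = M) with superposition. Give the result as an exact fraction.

M(3) = -95443/18000 kN·m

Load 1 — point force P=-20 kN at a=4 m (b=L-a=8):
  M_1 = Pb²(3a+b)x/L³ - Pab²/L²  [x≤a] = (-20)·8²·(3·4+8)·3/12³ - (-20)·4·8²/12² = -80/9 kN·m
Load 2 — triangular load w₀=5 kN/m (0→w₀ over full span):
  M_2 = 3w₀Lx/20 - w₀L²/30 - w₀x³/(6L) = 3·5·12·3/20 - 5·12²/30 - 5·3³/(6·12) = 9/8 kN·m
Load 3 — point force P=14 kN at a=24/5 m (b=L-a=36/5):
  M_3 = Pb²(3a+b)x/L³ - Pab²/L²  [x≤a] = 14·(36/5)²·(3·(24/5)+(36/5))·3/12³ - 14·(24/5)·(36/5)²/12² = 378/125 kN·m
Load 4 — applied couple M₀=18 kN·m at a=9 m (b=L-a=3):
  M_4 = R_Ax - M_A  [x≤a] with R_A=27/16, M_A=45/8 = (27/16)·3 - (45/8) = -9/16 kN·m
Superposition: M = Σ M_i = -95443/18000 kN·m ≈ -5.302389 kN·m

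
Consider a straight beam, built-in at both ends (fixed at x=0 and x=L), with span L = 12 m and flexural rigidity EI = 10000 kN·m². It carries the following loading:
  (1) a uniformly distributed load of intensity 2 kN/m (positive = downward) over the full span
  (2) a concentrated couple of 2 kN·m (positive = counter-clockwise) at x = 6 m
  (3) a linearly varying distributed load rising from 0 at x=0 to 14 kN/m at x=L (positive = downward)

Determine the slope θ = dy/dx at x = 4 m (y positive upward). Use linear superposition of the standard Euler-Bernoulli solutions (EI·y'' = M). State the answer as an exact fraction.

θ(4) = -284/28125 rad

Load 1 — uniform load w=2 kN/m over full span:
  θ_1 = -wx(L-x)(L-2x)/(12EI) = -2·4·(12-4)·(12-2·4)/(12·10000) = -4/1875 rad
Load 2 — applied couple M₀=2 kN·m at a=6 m (b=L-a=6):
  θ_2 = (R_Ax²/2 - M_Ax)/EI  [x≤a] with R_A=1/4, M_A=1/2 = ((1/4)·4²/2 - (1/2)·4)/10000 = 0 rad
Load 3 — triangular load w₀=14 kN/m (0→w₀ over full span):
  θ_3 = -w₀(2x(L-x)(L-2x)(x+2L)+x²(L-x)²)/(120LEI) = -14·(2·4·(12-4)·(12-2·4)·(4+2·12)+4²·(12-4)²)/(120·12·10000) = -224/28125 rad
Superposition: θ = Σ θ_i = -284/28125 rad ≈ -0.010098 rad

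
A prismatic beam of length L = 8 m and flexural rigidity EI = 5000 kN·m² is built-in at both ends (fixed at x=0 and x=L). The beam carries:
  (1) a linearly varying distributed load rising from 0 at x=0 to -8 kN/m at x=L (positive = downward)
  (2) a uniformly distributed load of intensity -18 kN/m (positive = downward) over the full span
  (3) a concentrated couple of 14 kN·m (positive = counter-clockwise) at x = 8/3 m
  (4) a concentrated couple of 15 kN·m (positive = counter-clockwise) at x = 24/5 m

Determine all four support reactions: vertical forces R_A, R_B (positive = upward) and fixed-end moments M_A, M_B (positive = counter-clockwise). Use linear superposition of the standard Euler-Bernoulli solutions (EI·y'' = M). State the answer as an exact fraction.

Load 1 — triangular load w₀=-8 kN/m (0→w₀ over full span):
  R_A = 3w₀L/20 = 3·(-8)·8/20 = -48/5 kN
  M_A = w₀L²/30 = (-8)·8²/30 = -256/15 kN·m
  R_B = 7w₀L/20 = 7·(-8)·8/20 = -112/5 kN
  M_B = -w₀L²/20 = -(-8)·8²/20 = 128/5 kN·m
Load 2 — uniform load w=-18 kN/m over full span:
  R_A = wL/2 = (-18)·8/2 = -72 kN
  M_A = wL²/12 = (-18)·8²/12 = -96 kN·m
  R_B = wL/2 = (-18)·8/2 = -72 kN
  M_B = -wL²/12 = -(-18)·8²/12 = 96 kN·m
Load 3 — applied couple M₀=14 kN·m at a=8/3 m (b=L-a=16/3):
  R_A = 6M₀ab/L³ = 6·14·(8/3)·(16/3)/8³ = 7/3 kN
  M_A = M₀b(2a-b)/L² = 14·(16/3)·(2·(8/3)-(16/3))/8² = 0 kN·m
  R_B = -6M₀ab/L³ = -6·14·(8/3)·(16/3)/8³ = -7/3 kN
  M_B = M₀a(2b-a)/L² = 14·(8/3)·(2·(16/3)-(8/3))/8² = 14/3 kN·m
Load 4 — applied couple M₀=15 kN·m at a=24/5 m (b=L-a=16/5):
  R_A = 6M₀ab/L³ = 6·15·(24/5)·(16/5)/8³ = 27/10 kN
  M_A = M₀b(2a-b)/L² = 15·(16/5)·(2·(24/5)-(16/5))/8² = 24/5 kN·m
  R_B = -6M₀ab/L³ = -6·15·(24/5)·(16/5)/8³ = -27/10 kN
  M_B = M₀a(2b-a)/L² = 15·(24/5)·(2·(16/5)-(24/5))/8² = 9/5 kN·m
Superposition: R_A = -2297/30 kN, M_A = -1624/15 kN·m, R_B = -2983/30 kN, M_B = 1921/15 kN·m

R_A = -2297/30 kN, M_A = -1624/15 kN·m, R_B = -2983/30 kN, M_B = 1921/15 kN·m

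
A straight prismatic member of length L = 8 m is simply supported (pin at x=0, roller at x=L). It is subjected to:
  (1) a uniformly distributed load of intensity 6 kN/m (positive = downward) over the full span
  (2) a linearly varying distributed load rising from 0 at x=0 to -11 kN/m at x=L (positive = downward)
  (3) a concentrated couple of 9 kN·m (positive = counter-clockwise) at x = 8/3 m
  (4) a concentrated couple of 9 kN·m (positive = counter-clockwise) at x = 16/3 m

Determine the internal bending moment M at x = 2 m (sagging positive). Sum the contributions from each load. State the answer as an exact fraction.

M(2) = 13 kN·m

Load 1 — uniform load w=6 kN/m over full span:
  M_1 = wx(L-x)/2 = 6·2·(8-2)/2 = 36 kN·m
Load 2 — triangular load w₀=-11 kN/m (0→w₀ over full span):
  M_2 = w₀Lx/6 - w₀x³/(6L) = (-11)·8·2/6 - (-11)·2³/(6·8) = -55/2 kN·m
Load 3 — applied couple M₀=9 kN·m at a=8/3 m (b=L-a=16/3):
  M_3 = M₀x/L  [x≤a] = 9·2/8 = 9/4 kN·m
Load 4 — applied couple M₀=9 kN·m at a=16/3 m (b=L-a=8/3):
  M_4 = M₀x/L  [x≤a] = 9·2/8 = 9/4 kN·m
Superposition: M = Σ M_i = 13 kN·m ≈ 13.000000 kN·m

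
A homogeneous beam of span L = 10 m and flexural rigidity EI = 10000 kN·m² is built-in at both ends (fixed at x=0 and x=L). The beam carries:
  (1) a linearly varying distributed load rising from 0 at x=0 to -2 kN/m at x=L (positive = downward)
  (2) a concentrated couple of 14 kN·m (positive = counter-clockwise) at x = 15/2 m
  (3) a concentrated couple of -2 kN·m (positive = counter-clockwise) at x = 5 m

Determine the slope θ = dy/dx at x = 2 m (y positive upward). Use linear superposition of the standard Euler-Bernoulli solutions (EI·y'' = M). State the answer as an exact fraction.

θ(2) = 17/75000 rad

Load 1 — triangular load w₀=-2 kN/m (0→w₀ over full span):
  θ_1 = -w₀(2x(L-x)(L-2x)(x+2L)+x²(L-x)²)/(120LEI) = -(-2)·(2·2·(10-2)·(10-2·2)·(2+2·10)+2²·(10-2)²)/(120·10·10000) = 7/9375 rad
Load 2 — applied couple M₀=14 kN·m at a=15/2 m (b=L-a=5/2):
  θ_2 = (R_Ax²/2 - M_Ax)/EI  [x≤a] with R_A=63/40, M_A=35/8 = ((63/40)·2²/2 - (35/8)·2)/10000 = -7/12500 rad
Load 3 — applied couple M₀=-2 kN·m at a=5 m (b=L-a=5):
  θ_3 = (R_Ax²/2 - M_Ax)/EI  [x≤a] with R_A=-3/10, M_A=-1/2 = ((-3/10)·2²/2 - (-1/2)·2)/10000 = 1/25000 rad
Superposition: θ = Σ θ_i = 17/75000 rad ≈ 0.000227 rad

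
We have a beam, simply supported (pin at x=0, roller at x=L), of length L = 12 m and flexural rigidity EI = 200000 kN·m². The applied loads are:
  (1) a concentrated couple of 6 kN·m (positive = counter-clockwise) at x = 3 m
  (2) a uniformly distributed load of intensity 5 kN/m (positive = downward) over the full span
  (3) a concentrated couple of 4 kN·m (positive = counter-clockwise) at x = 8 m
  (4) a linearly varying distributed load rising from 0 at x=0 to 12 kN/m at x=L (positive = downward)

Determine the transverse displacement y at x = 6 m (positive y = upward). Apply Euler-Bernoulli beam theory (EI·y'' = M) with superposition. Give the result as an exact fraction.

Load 1 — applied couple M₀=6 kN·m at a=3 m (b=L-a=9):
  y_1 = (M₀x³/(6L)-M₀(x-a)²/2+C₁x)/EI  [x>a] with C₁=M₀(3b²-L²)/(6L)=33/4 = (6·6³/(6·12)-6·(6-3)²/2+(33/4)·6)/200000 = 81/400000 m
Load 2 — uniform load w=5 kN/m over full span:
  y_2 = -wx(L³-2Lx²+x³)/(24EI) = -5·6·(12³-2·12·6²+6³)/(24·200000) = -27/4000 m
Load 3 — applied couple M₀=4 kN·m at a=8 m (b=L-a=4):
  y_3 = (M₀x³/(6L)+C₁x)/EI  [x≤a] with C₁=M₀(3b²-L²)/(6L)=-16/3 = (4·6³/(6·12)+(-16/3)·6)/200000 = -1/10000 m
Load 4 — triangular load w₀=12 kN/m (0→w₀ over full span):
  y_4 = -w₀x(7L⁴-10L²x²+3x⁴)/(360LEI) = -12·6·(7·12⁴-10·12²·6²+3·6⁴)/(360·12·200000) = -81/10000 m
Superposition: y = Σ y_i = -5899/400000 m ≈ -0.014748 m

y(6) = -5899/400000 m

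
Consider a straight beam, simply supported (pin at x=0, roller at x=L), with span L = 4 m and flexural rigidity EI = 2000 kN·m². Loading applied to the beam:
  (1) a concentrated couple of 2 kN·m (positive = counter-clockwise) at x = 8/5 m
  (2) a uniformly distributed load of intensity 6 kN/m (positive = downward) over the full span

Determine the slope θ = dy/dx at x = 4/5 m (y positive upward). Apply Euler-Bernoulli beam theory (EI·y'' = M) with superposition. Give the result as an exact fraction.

Load 1 — applied couple M₀=2 kN·m at a=8/5 m (b=L-a=12/5):
  θ_1 = (M₀x²/(2L)+C₁)/EI  [x≤a] with C₁=M₀(3b²-L²)/(6L)=8/75 = (2·(4/5)²/(2·4)+(8/75))/2000 = 1/7500 rad
Load 2 — uniform load w=6 kN/m over full span:
  θ_2 = -w(L³-6Lx²+4x³)/(24EI) = -6·(4³-6·4·(4/5)²+4·(4/5)³)/(24·2000) = -99/15625 rad
Superposition: θ = Σ θ_i = -1163/187500 rad ≈ -0.006203 rad

θ(4/5) = -1163/187500 rad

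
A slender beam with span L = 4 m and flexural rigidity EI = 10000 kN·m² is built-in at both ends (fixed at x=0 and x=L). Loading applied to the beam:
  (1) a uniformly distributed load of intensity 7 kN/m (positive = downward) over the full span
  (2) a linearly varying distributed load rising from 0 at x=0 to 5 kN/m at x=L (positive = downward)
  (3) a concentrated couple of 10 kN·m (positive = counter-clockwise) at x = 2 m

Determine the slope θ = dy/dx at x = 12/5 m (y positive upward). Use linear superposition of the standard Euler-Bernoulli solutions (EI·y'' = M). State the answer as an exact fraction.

θ(12/5) = 97/312500 rad

Load 1 — uniform load w=7 kN/m over full span:
  θ_1 = -wx(L-x)(L-2x)/(12EI) = -7·(12/5)·(4-(12/5))·(4-2·(12/5))/(12·10000) = 14/78125 rad
Load 2 — triangular load w₀=5 kN/m (0→w₀ over full span):
  θ_2 = -w₀(2x(L-x)(L-2x)(x+2L)+x²(L-x)²)/(120LEI) = -5·(2·(12/5)·(4-(12/5))·(4-2·(12/5))·((12/5)+2·4)+(12/5)²·(4-(12/5))²)/(120·4·10000) = 4/78125 rad
Load 3 — applied couple M₀=10 kN·m at a=2 m (b=L-a=2):
  θ_3 = (R_Ax²/2 - M_Ax - M₀(x-a))/EI  [x>a] with R_A=15/4, M_A=5/2 = ((15/4)·(12/5)²/2 - (5/2)·(12/5) - 10·((12/5)-2))/10000 = 1/12500 rad
Superposition: θ = Σ θ_i = 97/312500 rad ≈ 0.000310 rad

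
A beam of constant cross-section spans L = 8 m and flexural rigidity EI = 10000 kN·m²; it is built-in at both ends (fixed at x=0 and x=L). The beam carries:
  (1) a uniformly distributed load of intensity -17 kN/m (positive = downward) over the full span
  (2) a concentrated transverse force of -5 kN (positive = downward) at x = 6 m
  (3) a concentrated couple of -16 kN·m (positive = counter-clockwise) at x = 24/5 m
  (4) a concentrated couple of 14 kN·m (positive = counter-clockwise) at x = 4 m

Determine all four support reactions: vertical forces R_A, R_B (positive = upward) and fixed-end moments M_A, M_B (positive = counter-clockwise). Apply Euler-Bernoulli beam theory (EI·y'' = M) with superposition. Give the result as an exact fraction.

R_A = -55229/800 kN, M_A = -56497/600 kN·m, R_B = -57571/800 kN, M_B = 58723/600 kN·m

Load 1 — uniform load w=-17 kN/m over full span:
  R_A = wL/2 = (-17)·8/2 = -68 kN
  M_A = wL²/12 = (-17)·8²/12 = -272/3 kN·m
  R_B = wL/2 = (-17)·8/2 = -68 kN
  M_B = -wL²/12 = -(-17)·8²/12 = 272/3 kN·m
Load 2 — point force P=-5 kN at a=6 m (b=L-a=2):
  R_A = Pb²(3a+b)/L³ = (-5)·2²·(3·6+2)/8³ = -25/32 kN
  M_A = Pab²/L² = (-5)·6·2²/8² = -15/8 kN·m
  R_B = Pa²(a+3b)/L³ = (-5)·6²·(6+3·2)/8³ = -135/32 kN
  M_B = -Pa²b/L² = -(-5)·6²·2/8² = 45/8 kN·m
Load 3 — applied couple M₀=-16 kN·m at a=24/5 m (b=L-a=16/5):
  R_A = 6M₀ab/L³ = 6·(-16)·(24/5)·(16/5)/8³ = -72/25 kN
  M_A = M₀b(2a-b)/L² = (-16)·(16/5)·(2·(24/5)-(16/5))/8² = -128/25 kN·m
  R_B = -6M₀ab/L³ = -6·(-16)·(24/5)·(16/5)/8³ = 72/25 kN
  M_B = M₀a(2b-a)/L² = (-16)·(24/5)·(2·(16/5)-(24/5))/8² = -48/25 kN·m
Load 4 — applied couple M₀=14 kN·m at a=4 m (b=L-a=4):
  R_A = 6M₀ab/L³ = 6·14·4·4/8³ = 21/8 kN
  M_A = M₀b(2a-b)/L² = 14·4·(2·4-4)/8² = 7/2 kN·m
  R_B = -6M₀ab/L³ = -6·14·4·4/8³ = -21/8 kN
  M_B = M₀a(2b-a)/L² = 14·4·(2·4-4)/8² = 7/2 kN·m
Superposition: R_A = -55229/800 kN, M_A = -56497/600 kN·m, R_B = -57571/800 kN, M_B = 58723/600 kN·m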